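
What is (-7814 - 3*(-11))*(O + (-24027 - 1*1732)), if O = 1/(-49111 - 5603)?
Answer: 10966369649987/54714 ≈ 2.0043e+8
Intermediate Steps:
O = -1/54714 (O = 1/(-54714) = -1/54714 ≈ -1.8277e-5)
(-7814 - 3*(-11))*(O + (-24027 - 1*1732)) = (-7814 - 3*(-11))*(-1/54714 + (-24027 - 1*1732)) = (-7814 + 33)*(-1/54714 + (-24027 - 1732)) = -7781*(-1/54714 - 25759) = -7781*(-1409377927/54714) = 10966369649987/54714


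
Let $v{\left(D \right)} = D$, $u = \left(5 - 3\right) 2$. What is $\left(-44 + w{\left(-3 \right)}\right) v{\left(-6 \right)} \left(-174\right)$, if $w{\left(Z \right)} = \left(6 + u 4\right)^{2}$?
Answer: $459360$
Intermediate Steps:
$u = 4$ ($u = 2 \cdot 2 = 4$)
$w{\left(Z \right)} = 484$ ($w{\left(Z \right)} = \left(6 + 4 \cdot 4\right)^{2} = \left(6 + 16\right)^{2} = 22^{2} = 484$)
$\left(-44 + w{\left(-3 \right)}\right) v{\left(-6 \right)} \left(-174\right) = \left(-44 + 484\right) \left(-6\right) \left(-174\right) = 440 \left(-6\right) \left(-174\right) = \left(-2640\right) \left(-174\right) = 459360$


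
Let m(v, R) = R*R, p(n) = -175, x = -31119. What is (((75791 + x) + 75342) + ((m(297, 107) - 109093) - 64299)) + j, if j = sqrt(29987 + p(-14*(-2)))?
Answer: -41929 + 2*sqrt(7453) ≈ -41756.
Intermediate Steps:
m(v, R) = R**2
j = 2*sqrt(7453) (j = sqrt(29987 - 175) = sqrt(29812) = 2*sqrt(7453) ≈ 172.66)
(((75791 + x) + 75342) + ((m(297, 107) - 109093) - 64299)) + j = (((75791 - 31119) + 75342) + ((107**2 - 109093) - 64299)) + 2*sqrt(7453) = ((44672 + 75342) + ((11449 - 109093) - 64299)) + 2*sqrt(7453) = (120014 + (-97644 - 64299)) + 2*sqrt(7453) = (120014 - 161943) + 2*sqrt(7453) = -41929 + 2*sqrt(7453)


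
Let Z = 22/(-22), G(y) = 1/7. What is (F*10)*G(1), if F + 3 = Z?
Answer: -40/7 ≈ -5.7143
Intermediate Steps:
G(y) = ⅐
Z = -1 (Z = 22*(-1/22) = -1)
F = -4 (F = -3 - 1 = -4)
(F*10)*G(1) = -4*10*(⅐) = -40*⅐ = -40/7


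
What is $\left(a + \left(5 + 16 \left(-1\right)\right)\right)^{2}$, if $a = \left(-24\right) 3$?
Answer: $6889$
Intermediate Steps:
$a = -72$
$\left(a + \left(5 + 16 \left(-1\right)\right)\right)^{2} = \left(-72 + \left(5 + 16 \left(-1\right)\right)\right)^{2} = \left(-72 + \left(5 - 16\right)\right)^{2} = \left(-72 - 11\right)^{2} = \left(-83\right)^{2} = 6889$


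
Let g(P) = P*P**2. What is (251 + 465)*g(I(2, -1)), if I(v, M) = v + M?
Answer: 716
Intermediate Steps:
I(v, M) = M + v
g(P) = P**3
(251 + 465)*g(I(2, -1)) = (251 + 465)*(-1 + 2)**3 = 716*1**3 = 716*1 = 716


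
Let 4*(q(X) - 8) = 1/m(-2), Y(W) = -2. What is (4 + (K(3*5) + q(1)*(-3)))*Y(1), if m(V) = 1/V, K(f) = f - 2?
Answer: 11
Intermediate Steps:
K(f) = -2 + f
q(X) = 15/2 (q(X) = 8 + 1/(4*(1/(-2))) = 8 + 1/(4*(-1/2)) = 8 + (1/4)*(-2) = 8 - 1/2 = 15/2)
(4 + (K(3*5) + q(1)*(-3)))*Y(1) = (4 + ((-2 + 3*5) + (15/2)*(-3)))*(-2) = (4 + ((-2 + 15) - 45/2))*(-2) = (4 + (13 - 45/2))*(-2) = (4 - 19/2)*(-2) = -11/2*(-2) = 11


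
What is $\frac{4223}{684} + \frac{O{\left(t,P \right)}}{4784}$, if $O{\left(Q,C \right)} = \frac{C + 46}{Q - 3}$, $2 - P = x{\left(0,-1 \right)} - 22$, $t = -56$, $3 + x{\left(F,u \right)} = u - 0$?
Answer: $\frac{148989559}{24132888} \approx 6.1737$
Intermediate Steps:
$x{\left(F,u \right)} = -3 + u$ ($x{\left(F,u \right)} = -3 + \left(u - 0\right) = -3 + \left(u + 0\right) = -3 + u$)
$P = 28$ ($P = 2 - \left(\left(-3 - 1\right) - 22\right) = 2 - \left(-4 - 22\right) = 2 - -26 = 2 + 26 = 28$)
$O{\left(Q,C \right)} = \frac{46 + C}{-3 + Q}$
$\frac{4223}{684} + \frac{O{\left(t,P \right)}}{4784} = \frac{4223}{684} + \frac{\frac{1}{-3 - 56} \left(46 + 28\right)}{4784} = 4223 \cdot \frac{1}{684} + \frac{1}{-59} \cdot 74 \cdot \frac{1}{4784} = \frac{4223}{684} + \left(- \frac{1}{59}\right) 74 \cdot \frac{1}{4784} = \frac{4223}{684} - \frac{37}{141128} = \frac{148989559}{24132888}$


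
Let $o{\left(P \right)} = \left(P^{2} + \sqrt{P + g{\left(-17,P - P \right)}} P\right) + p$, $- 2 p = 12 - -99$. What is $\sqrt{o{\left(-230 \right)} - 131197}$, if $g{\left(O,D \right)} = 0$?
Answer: $\frac{\sqrt{-313410 - 920 i \sqrt{230}}}{2} \approx 6.2291 - 279.98 i$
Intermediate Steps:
$p = - \frac{111}{2}$ ($p = - \frac{12 - -99}{2} = - \frac{12 + 99}{2} = \left(- \frac{1}{2}\right) 111 = - \frac{111}{2} \approx -55.5$)
$o{\left(P \right)} = - \frac{111}{2} + P^{2} + P^{\frac{3}{2}}$ ($o{\left(P \right)} = \left(P^{2} + \sqrt{P + 0} P\right) - \frac{111}{2} = \left(P^{2} + \sqrt{P} P\right) - \frac{111}{2} = \left(P^{2} + P^{\frac{3}{2}}\right) - \frac{111}{2} = - \frac{111}{2} + P^{2} + P^{\frac{3}{2}}$)
$\sqrt{o{\left(-230 \right)} - 131197} = \sqrt{\left(- \frac{111}{2} + \left(-230\right)^{2} + \left(-230\right)^{\frac{3}{2}}\right) - 131197} = \sqrt{\left(- \frac{111}{2} + 52900 - 230 i \sqrt{230}\right) - 131197} = \sqrt{\left(\frac{105689}{2} - 230 i \sqrt{230}\right) - 131197} = \sqrt{- \frac{156705}{2} - 230 i \sqrt{230}}$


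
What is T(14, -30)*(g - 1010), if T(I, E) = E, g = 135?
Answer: 26250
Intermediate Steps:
T(14, -30)*(g - 1010) = -30*(135 - 1010) = -30*(-875) = 26250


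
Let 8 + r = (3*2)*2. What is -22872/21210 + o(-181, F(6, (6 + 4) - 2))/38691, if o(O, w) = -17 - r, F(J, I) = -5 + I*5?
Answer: -49188109/45590895 ≈ -1.0789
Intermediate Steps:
r = 4 (r = -8 + (3*2)*2 = -8 + 6*2 = -8 + 12 = 4)
F(J, I) = -5 + 5*I
o(O, w) = -21 (o(O, w) = -17 - 1*4 = -17 - 4 = -21)
-22872/21210 + o(-181, F(6, (6 + 4) - 2))/38691 = -22872/21210 - 21/38691 = -22872*1/21210 - 21*1/38691 = -3812/3535 - 7/12897 = -49188109/45590895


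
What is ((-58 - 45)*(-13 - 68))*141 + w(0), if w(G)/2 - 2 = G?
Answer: 1176367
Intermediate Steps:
w(G) = 4 + 2*G
((-58 - 45)*(-13 - 68))*141 + w(0) = ((-58 - 45)*(-13 - 68))*141 + (4 + 2*0) = -103*(-81)*141 + (4 + 0) = 8343*141 + 4 = 1176363 + 4 = 1176367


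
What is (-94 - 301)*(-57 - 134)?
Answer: 75445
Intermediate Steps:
(-94 - 301)*(-57 - 134) = -395*(-191) = 75445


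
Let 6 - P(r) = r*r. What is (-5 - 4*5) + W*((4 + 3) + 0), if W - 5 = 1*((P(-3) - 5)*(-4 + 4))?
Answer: 10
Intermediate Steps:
P(r) = 6 - r² (P(r) = 6 - r*r = 6 - r²)
W = 5 (W = 5 + 1*(((6 - 1*(-3)²) - 5)*(-4 + 4)) = 5 + 1*(((6 - 1*9) - 5)*0) = 5 + 1*(((6 - 9) - 5)*0) = 5 + 1*((-3 - 5)*0) = 5 + 1*(-8*0) = 5 + 1*0 = 5 + 0 = 5)
(-5 - 4*5) + W*((4 + 3) + 0) = (-5 - 4*5) + 5*((4 + 3) + 0) = (-5 - 20) + 5*(7 + 0) = -25 + 5*7 = -25 + 35 = 10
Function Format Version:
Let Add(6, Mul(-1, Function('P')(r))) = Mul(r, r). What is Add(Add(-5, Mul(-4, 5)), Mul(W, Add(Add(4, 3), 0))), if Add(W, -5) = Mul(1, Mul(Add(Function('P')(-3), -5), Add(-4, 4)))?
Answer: 10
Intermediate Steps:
Function('P')(r) = Add(6, Mul(-1, Pow(r, 2))) (Function('P')(r) = Add(6, Mul(-1, Mul(r, r))) = Add(6, Mul(-1, Pow(r, 2))))
W = 5 (W = Add(5, Mul(1, Mul(Add(Add(6, Mul(-1, Pow(-3, 2))), -5), Add(-4, 4)))) = Add(5, Mul(1, Mul(Add(Add(6, Mul(-1, 9)), -5), 0))) = Add(5, Mul(1, Mul(Add(Add(6, -9), -5), 0))) = Add(5, Mul(1, Mul(Add(-3, -5), 0))) = Add(5, Mul(1, Mul(-8, 0))) = Add(5, Mul(1, 0)) = Add(5, 0) = 5)
Add(Add(-5, Mul(-4, 5)), Mul(W, Add(Add(4, 3), 0))) = Add(Add(-5, Mul(-4, 5)), Mul(5, Add(Add(4, 3), 0))) = Add(Add(-5, -20), Mul(5, Add(7, 0))) = Add(-25, Mul(5, 7)) = Add(-25, 35) = 10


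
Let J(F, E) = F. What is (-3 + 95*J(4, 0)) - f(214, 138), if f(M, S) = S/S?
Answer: 376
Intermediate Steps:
f(M, S) = 1
(-3 + 95*J(4, 0)) - f(214, 138) = (-3 + 95*4) - 1*1 = (-3 + 380) - 1 = 377 - 1 = 376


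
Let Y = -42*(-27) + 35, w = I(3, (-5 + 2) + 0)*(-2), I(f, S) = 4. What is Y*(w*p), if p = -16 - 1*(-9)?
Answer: 65464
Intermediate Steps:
p = -7 (p = -16 + 9 = -7)
w = -8 (w = 4*(-2) = -8)
Y = 1169 (Y = 1134 + 35 = 1169)
Y*(w*p) = 1169*(-8*(-7)) = 1169*56 = 65464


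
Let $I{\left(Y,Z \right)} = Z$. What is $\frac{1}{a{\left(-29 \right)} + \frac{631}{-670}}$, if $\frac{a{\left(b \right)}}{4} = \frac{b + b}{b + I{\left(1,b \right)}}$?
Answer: $\frac{670}{2049} \approx 0.32699$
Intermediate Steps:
$a{\left(b \right)} = 4$ ($a{\left(b \right)} = 4 \frac{b + b}{b + b} = 4 \frac{2 b}{2 b} = 4 \cdot 2 b \frac{1}{2 b} = 4 \cdot 1 = 4$)
$\frac{1}{a{\left(-29 \right)} + \frac{631}{-670}} = \frac{1}{4 + \frac{631}{-670}} = \frac{1}{4 + 631 \left(- \frac{1}{670}\right)} = \frac{1}{4 - \frac{631}{670}} = \frac{1}{\frac{2049}{670}} = \frac{670}{2049}$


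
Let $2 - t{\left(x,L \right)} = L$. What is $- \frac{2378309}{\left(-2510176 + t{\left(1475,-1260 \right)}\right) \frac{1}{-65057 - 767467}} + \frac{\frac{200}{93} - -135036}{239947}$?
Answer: $- \frac{416828244718778294}{528175415499} \approx -7.8919 \cdot 10^{5}$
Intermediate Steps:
$t{\left(x,L \right)} = 2 - L$
$- \frac{2378309}{\left(-2510176 + t{\left(1475,-1260 \right)}\right) \frac{1}{-65057 - 767467}} + \frac{\frac{200}{93} - -135036}{239947} = - \frac{2378309}{\left(-2510176 + \left(2 - -1260\right)\right) \frac{1}{-65057 - 767467}} + \frac{\frac{200}{93} - -135036}{239947} = - \frac{2378309}{\left(-2510176 + \left(2 + 1260\right)\right) \frac{1}{-832524}} + \left(200 \cdot \frac{1}{93} + 135036\right) \frac{1}{239947} = - \frac{2378309}{\left(-2510176 + 1262\right) \left(- \frac{1}{832524}\right)} + \left(\frac{200}{93} + 135036\right) \frac{1}{239947} = - \frac{2378309}{\left(-2508914\right) \left(- \frac{1}{832524}\right)} + \frac{12558548}{93} \cdot \frac{1}{239947} = - \frac{2378309}{\frac{23669}{7854}} + \frac{12558548}{22315071} = \left(-2378309\right) \frac{7854}{23669} + \frac{12558548}{22315071} = - \frac{18679238886}{23669} + \frac{12558548}{22315071} = - \frac{416828244718778294}{528175415499}$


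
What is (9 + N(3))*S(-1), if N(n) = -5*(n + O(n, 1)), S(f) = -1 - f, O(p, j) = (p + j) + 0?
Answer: 0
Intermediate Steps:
O(p, j) = j + p (O(p, j) = (j + p) + 0 = j + p)
N(n) = -5 - 10*n (N(n) = -5*(n + (1 + n)) = -5*(1 + 2*n) = -5 - 10*n)
(9 + N(3))*S(-1) = (9 + (-5 - 10*3))*(-1 - 1*(-1)) = (9 + (-5 - 30))*(-1 + 1) = (9 - 35)*0 = -26*0 = 0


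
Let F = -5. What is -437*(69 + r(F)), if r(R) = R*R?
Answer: -41078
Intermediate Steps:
r(R) = R**2
-437*(69 + r(F)) = -437*(69 + (-5)**2) = -437*(69 + 25) = -437*94 = -41078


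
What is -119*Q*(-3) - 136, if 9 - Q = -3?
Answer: 4148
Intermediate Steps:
Q = 12 (Q = 9 - 1*(-3) = 9 + 3 = 12)
-119*Q*(-3) - 136 = -1428*(-3) - 136 = -119*(-36) - 136 = 4284 - 136 = 4148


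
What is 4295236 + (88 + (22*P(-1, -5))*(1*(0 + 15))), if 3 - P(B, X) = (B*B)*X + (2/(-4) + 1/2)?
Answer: 4297964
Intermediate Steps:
P(B, X) = 3 - X*B**2 (P(B, X) = 3 - ((B*B)*X + (2/(-4) + 1/2)) = 3 - (B**2*X + (2*(-1/4) + 1*(1/2))) = 3 - (X*B**2 + (-1/2 + 1/2)) = 3 - (X*B**2 + 0) = 3 - X*B**2)
4295236 + (88 + (22*P(-1, -5))*(1*(0 + 15))) = 4295236 + (88 + (22*(3 - 1*(-5)*(-1)**2))*(1*(0 + 15))) = 4295236 + (88 + (22*(3 - 1*(-5)*1))*(1*15)) = 4295236 + (88 + (22*(3 + 5))*15) = 4295236 + (88 + (22*8)*15) = 4295236 + (88 + 176*15) = 4295236 + (88 + 2640) = 4295236 + 2728 = 4297964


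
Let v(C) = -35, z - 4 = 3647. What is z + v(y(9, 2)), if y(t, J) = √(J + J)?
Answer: 3616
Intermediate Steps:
y(t, J) = √2*√J (y(t, J) = √(2*J) = √2*√J)
z = 3651 (z = 4 + 3647 = 3651)
z + v(y(9, 2)) = 3651 - 35 = 3616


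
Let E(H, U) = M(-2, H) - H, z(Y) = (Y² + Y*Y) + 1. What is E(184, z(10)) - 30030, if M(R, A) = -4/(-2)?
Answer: -30212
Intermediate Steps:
M(R, A) = 2 (M(R, A) = -4*(-½) = 2)
z(Y) = 1 + 2*Y² (z(Y) = (Y² + Y²) + 1 = 2*Y² + 1 = 1 + 2*Y²)
E(H, U) = 2 - H
E(184, z(10)) - 30030 = (2 - 1*184) - 30030 = (2 - 184) - 30030 = -182 - 30030 = -30212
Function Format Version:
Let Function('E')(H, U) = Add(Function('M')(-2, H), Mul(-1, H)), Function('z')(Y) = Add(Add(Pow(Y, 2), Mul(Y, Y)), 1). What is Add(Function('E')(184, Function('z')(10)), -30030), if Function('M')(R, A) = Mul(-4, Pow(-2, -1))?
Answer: -30212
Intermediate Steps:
Function('M')(R, A) = 2 (Function('M')(R, A) = Mul(-4, Rational(-1, 2)) = 2)
Function('z')(Y) = Add(1, Mul(2, Pow(Y, 2))) (Function('z')(Y) = Add(Add(Pow(Y, 2), Pow(Y, 2)), 1) = Add(Mul(2, Pow(Y, 2)), 1) = Add(1, Mul(2, Pow(Y, 2))))
Function('E')(H, U) = Add(2, Mul(-1, H))
Add(Function('E')(184, Function('z')(10)), -30030) = Add(Add(2, Mul(-1, 184)), -30030) = Add(Add(2, -184), -30030) = Add(-182, -30030) = -30212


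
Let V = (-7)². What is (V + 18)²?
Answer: 4489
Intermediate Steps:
V = 49
(V + 18)² = (49 + 18)² = 67² = 4489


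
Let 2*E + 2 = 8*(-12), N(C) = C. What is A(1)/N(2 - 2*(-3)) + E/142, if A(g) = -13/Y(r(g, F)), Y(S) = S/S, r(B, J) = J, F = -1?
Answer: -1119/568 ≈ -1.9701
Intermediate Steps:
E = -49 (E = -1 + (8*(-12))/2 = -1 + (½)*(-96) = -1 - 48 = -49)
Y(S) = 1
A(g) = -13 (A(g) = -13/1 = -13*1 = -13)
A(1)/N(2 - 2*(-3)) + E/142 = -13/(2 - 2*(-3)) - 49/142 = -13/(2 + 6) - 49*1/142 = -13/8 - 49/142 = -1119/568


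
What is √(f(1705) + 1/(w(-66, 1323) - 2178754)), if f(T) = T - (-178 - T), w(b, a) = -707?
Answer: √17043180296689887/2179461 ≈ 59.900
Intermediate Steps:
f(T) = 178 + 2*T (f(T) = T + (178 + T) = 178 + 2*T)
√(f(1705) + 1/(w(-66, 1323) - 2178754)) = √((178 + 2*1705) + 1/(-707 - 2178754)) = √((178 + 3410) + 1/(-2179461)) = √(3588 - 1/2179461) = √(7819906067/2179461) = √17043180296689887/2179461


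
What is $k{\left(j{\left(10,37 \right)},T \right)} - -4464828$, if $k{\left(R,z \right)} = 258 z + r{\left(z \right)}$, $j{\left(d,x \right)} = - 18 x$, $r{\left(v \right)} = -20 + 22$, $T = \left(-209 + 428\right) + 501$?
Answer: $4650590$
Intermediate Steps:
$T = 720$ ($T = 219 + 501 = 720$)
$r{\left(v \right)} = 2$
$k{\left(R,z \right)} = 2 + 258 z$ ($k{\left(R,z \right)} = 258 z + 2 = 2 + 258 z$)
$k{\left(j{\left(10,37 \right)},T \right)} - -4464828 = \left(2 + 258 \cdot 720\right) - -4464828 = \left(2 + 185760\right) + 4464828 = 185762 + 4464828 = 4650590$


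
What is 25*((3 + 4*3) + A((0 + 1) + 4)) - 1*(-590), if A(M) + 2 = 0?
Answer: 915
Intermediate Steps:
A(M) = -2 (A(M) = -2 + 0 = -2)
25*((3 + 4*3) + A((0 + 1) + 4)) - 1*(-590) = 25*((3 + 4*3) - 2) - 1*(-590) = 25*((3 + 12) - 2) + 590 = 25*(15 - 2) + 590 = 25*13 + 590 = 325 + 590 = 915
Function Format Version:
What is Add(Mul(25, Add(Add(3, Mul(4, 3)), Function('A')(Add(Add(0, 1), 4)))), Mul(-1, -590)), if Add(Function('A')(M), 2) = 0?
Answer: 915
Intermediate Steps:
Function('A')(M) = -2 (Function('A')(M) = Add(-2, 0) = -2)
Add(Mul(25, Add(Add(3, Mul(4, 3)), Function('A')(Add(Add(0, 1), 4)))), Mul(-1, -590)) = Add(Mul(25, Add(Add(3, Mul(4, 3)), -2)), Mul(-1, -590)) = Add(Mul(25, Add(Add(3, 12), -2)), 590) = Add(Mul(25, Add(15, -2)), 590) = Add(Mul(25, 13), 590) = Add(325, 590) = 915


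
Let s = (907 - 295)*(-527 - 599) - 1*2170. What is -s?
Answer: 691282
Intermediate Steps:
s = -691282 (s = 612*(-1126) - 2170 = -689112 - 2170 = -691282)
-s = -1*(-691282) = 691282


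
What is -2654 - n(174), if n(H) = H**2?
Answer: -32930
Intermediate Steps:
-2654 - n(174) = -2654 - 1*174**2 = -2654 - 1*30276 = -2654 - 30276 = -32930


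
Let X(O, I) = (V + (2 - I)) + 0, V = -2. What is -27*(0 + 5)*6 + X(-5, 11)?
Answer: -821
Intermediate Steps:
X(O, I) = -I (X(O, I) = (-2 + (2 - I)) + 0 = -I + 0 = -I)
-27*(0 + 5)*6 + X(-5, 11) = -27*(0 + 5)*6 - 1*11 = -135*6 - 11 = -27*30 - 11 = -810 - 11 = -821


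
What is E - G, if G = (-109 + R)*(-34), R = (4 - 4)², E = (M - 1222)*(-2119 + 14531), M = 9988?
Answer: 108799886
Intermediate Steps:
E = 108803592 (E = (9988 - 1222)*(-2119 + 14531) = 8766*12412 = 108803592)
R = 0 (R = 0² = 0)
G = 3706 (G = (-109 + 0)*(-34) = -109*(-34) = 3706)
E - G = 108803592 - 1*3706 = 108803592 - 3706 = 108799886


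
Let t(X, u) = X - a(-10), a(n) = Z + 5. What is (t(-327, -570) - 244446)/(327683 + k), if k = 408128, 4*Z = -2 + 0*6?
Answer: -489555/1471622 ≈ -0.33266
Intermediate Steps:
Z = -½ (Z = (-2 + 0*6)/4 = (-2 + 0)/4 = (¼)*(-2) = -½ ≈ -0.50000)
a(n) = 9/2 (a(n) = -½ + 5 = 9/2)
t(X, u) = -9/2 + X (t(X, u) = X - 1*9/2 = X - 9/2 = -9/2 + X)
(t(-327, -570) - 244446)/(327683 + k) = ((-9/2 - 327) - 244446)/(327683 + 408128) = (-663/2 - 244446)/735811 = -489555/2*1/735811 = -489555/1471622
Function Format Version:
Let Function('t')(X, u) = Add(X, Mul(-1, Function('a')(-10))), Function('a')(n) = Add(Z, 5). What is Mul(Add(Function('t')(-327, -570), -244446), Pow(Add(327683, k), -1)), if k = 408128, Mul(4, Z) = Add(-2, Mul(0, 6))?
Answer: Rational(-489555, 1471622) ≈ -0.33266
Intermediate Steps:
Z = Rational(-1, 2) (Z = Mul(Rational(1, 4), Add(-2, Mul(0, 6))) = Mul(Rational(1, 4), Add(-2, 0)) = Mul(Rational(1, 4), -2) = Rational(-1, 2) ≈ -0.50000)
Function('a')(n) = Rational(9, 2) (Function('a')(n) = Add(Rational(-1, 2), 5) = Rational(9, 2))
Function('t')(X, u) = Add(Rational(-9, 2), X) (Function('t')(X, u) = Add(X, Mul(-1, Rational(9, 2))) = Add(X, Rational(-9, 2)) = Add(Rational(-9, 2), X))
Mul(Add(Function('t')(-327, -570), -244446), Pow(Add(327683, k), -1)) = Mul(Add(Add(Rational(-9, 2), -327), -244446), Pow(Add(327683, 408128), -1)) = Mul(Add(Rational(-663, 2), -244446), Pow(735811, -1)) = Mul(Rational(-489555, 2), Rational(1, 735811)) = Rational(-489555, 1471622)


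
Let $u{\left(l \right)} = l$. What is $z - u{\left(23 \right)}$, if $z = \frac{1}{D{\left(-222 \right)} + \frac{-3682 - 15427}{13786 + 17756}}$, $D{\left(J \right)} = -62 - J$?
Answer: $- \frac{115603511}{5027611} \approx -22.994$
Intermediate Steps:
$z = \frac{31542}{5027611}$ ($z = \frac{1}{\left(-62 - -222\right) + \frac{-3682 - 15427}{13786 + 17756}} = \frac{1}{\left(-62 + 222\right) - \frac{19109}{31542}} = \frac{1}{160 - \frac{19109}{31542}} = \frac{1}{\frac{5027611}{31542}} = \frac{31542}{5027611} \approx 0.0062738$)
$z - u{\left(23 \right)} = \frac{31542}{5027611} - 23 = - \frac{115603511}{5027611}$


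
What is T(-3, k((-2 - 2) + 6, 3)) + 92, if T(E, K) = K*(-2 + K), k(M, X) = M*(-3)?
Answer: 140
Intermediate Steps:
k(M, X) = -3*M
T(-3, k((-2 - 2) + 6, 3)) + 92 = (-3*((-2 - 2) + 6))*(-2 - 3*((-2 - 2) + 6)) + 92 = (-3*(-4 + 6))*(-2 - 3*(-4 + 6)) + 92 = (-3*2)*(-2 - 3*2) + 92 = -6*(-2 - 6) + 92 = -6*(-8) + 92 = 48 + 92 = 140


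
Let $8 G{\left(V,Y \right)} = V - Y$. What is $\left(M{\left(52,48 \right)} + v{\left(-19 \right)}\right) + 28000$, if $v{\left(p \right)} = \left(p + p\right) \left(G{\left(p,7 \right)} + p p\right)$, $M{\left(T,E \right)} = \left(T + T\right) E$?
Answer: $\frac{38795}{2} \approx 19398.0$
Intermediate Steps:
$M{\left(T,E \right)} = 2 E T$ ($M{\left(T,E \right)} = 2 T E = 2 E T$)
$G{\left(V,Y \right)} = - \frac{Y}{8} + \frac{V}{8}$ ($G{\left(V,Y \right)} = \frac{V - Y}{8} = - \frac{Y}{8} + \frac{V}{8}$)
$v{\left(p \right)} = 2 p \left(- \frac{7}{8} + p^{2} + \frac{p}{8}\right)$ ($v{\left(p \right)} = \left(p + p\right) \left(\left(\left(- \frac{1}{8}\right) 7 + \frac{p}{8}\right) + p p\right) = 2 p \left(\left(- \frac{7}{8} + \frac{p}{8}\right) + p^{2}\right) = 2 p \left(- \frac{7}{8} + p^{2} + \frac{p}{8}\right)$)
$\left(M{\left(52,48 \right)} + v{\left(-19 \right)}\right) + 28000 = \left(2 \cdot 48 \cdot 52 + \frac{1}{4} \left(-19\right) \left(-7 - 19 + 8 \left(-19\right)^{2}\right)\right) + 28000 = \left(4992 + \frac{1}{4} \left(-19\right) \left(-7 - 19 + 8 \cdot 361\right)\right) + 28000 = \left(4992 + \frac{1}{4} \left(-19\right) \left(-7 - 19 + 2888\right)\right) + 28000 = \left(4992 + \frac{1}{4} \left(-19\right) 2862\right) + 28000 = \left(4992 - \frac{27189}{2}\right) + 28000 = - \frac{17205}{2} + 28000 = \frac{38795}{2}$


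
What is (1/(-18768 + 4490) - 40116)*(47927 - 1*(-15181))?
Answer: -18073381760946/7139 ≈ -2.5316e+9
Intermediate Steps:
(1/(-18768 + 4490) - 40116)*(47927 - 1*(-15181)) = (1/(-14278) - 40116)*(47927 + 15181) = (-1/14278 - 40116)*63108 = -572776249/14278*63108 = -18073381760946/7139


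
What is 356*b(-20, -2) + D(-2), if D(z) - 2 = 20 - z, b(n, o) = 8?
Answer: 2872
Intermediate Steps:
D(z) = 22 - z (D(z) = 2 + (20 - z) = 22 - z)
356*b(-20, -2) + D(-2) = 356*8 + (22 - 1*(-2)) = 2848 + (22 + 2) = 2848 + 24 = 2872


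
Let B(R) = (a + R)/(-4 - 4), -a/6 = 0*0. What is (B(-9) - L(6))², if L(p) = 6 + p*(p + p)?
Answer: 378225/64 ≈ 5909.8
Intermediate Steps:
a = 0 (a = -0*0 = -6*0 = 0)
B(R) = -R/8 (B(R) = (0 + R)/(-4 - 4) = R/(-8) = R*(-⅛) = -R/8)
L(p) = 6 + 2*p² (L(p) = 6 + p*(2*p) = 6 + 2*p²)
(B(-9) - L(6))² = (-⅛*(-9) - (6 + 2*6²))² = (9/8 - (6 + 2*36))² = (9/8 - (6 + 72))² = (9/8 - 1*78)² = (9/8 - 78)² = (-615/8)² = 378225/64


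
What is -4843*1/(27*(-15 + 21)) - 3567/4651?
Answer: -23102647/753462 ≈ -30.662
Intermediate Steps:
-4843*1/(27*(-15 + 21)) - 3567/4651 = -4843/(27*6) - 3567*1/4651 = -4843/162 - 3567/4651 = -23102647/753462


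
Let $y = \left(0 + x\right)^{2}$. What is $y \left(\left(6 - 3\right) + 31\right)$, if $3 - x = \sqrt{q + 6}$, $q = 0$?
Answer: $510 - 204 \sqrt{6} \approx 10.304$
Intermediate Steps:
$x = 3 - \sqrt{6}$ ($x = 3 - \sqrt{0 + 6} = 3 - \sqrt{6} \approx 0.55051$)
$y = \left(3 - \sqrt{6}\right)^{2}$ ($y = \left(0 + \left(3 - \sqrt{6}\right)\right)^{2} = \left(3 - \sqrt{6}\right)^{2} \approx 0.30306$)
$y \left(\left(6 - 3\right) + 31\right) = \left(3 - \sqrt{6}\right)^{2} \left(\left(6 - 3\right) + 31\right) = \left(3 - \sqrt{6}\right)^{2} \left(3 + 31\right) = \left(3 - \sqrt{6}\right)^{2} \cdot 34 = 34 \left(3 - \sqrt{6}\right)^{2}$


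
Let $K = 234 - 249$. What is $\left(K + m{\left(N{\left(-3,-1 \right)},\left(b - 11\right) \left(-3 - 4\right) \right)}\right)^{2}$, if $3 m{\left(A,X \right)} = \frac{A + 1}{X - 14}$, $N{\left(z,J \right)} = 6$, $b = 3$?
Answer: $\frac{72361}{324} \approx 223.34$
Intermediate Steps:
$m{\left(A,X \right)} = \frac{1 + A}{3 \left(-14 + X\right)}$ ($m{\left(A,X \right)} = \frac{\left(A + 1\right) \frac{1}{X - 14}}{3} = \frac{\left(1 + A\right) \frac{1}{-14 + X}}{3} = \frac{\frac{1}{-14 + X} \left(1 + A\right)}{3} = \frac{1 + A}{3 \left(-14 + X\right)}$)
$K = -15$ ($K = 234 - 249 = -15$)
$\left(K + m{\left(N{\left(-3,-1 \right)},\left(b - 11\right) \left(-3 - 4\right) \right)}\right)^{2} = \left(-15 + \frac{1 + 6}{3 \left(-14 + \left(3 - 11\right) \left(-3 - 4\right)\right)}\right)^{2} = \left(-15 + \frac{1}{3} \frac{1}{-14 - -56} \cdot 7\right)^{2} = \left(-15 + \frac{1}{3} \frac{1}{-14 + 56} \cdot 7\right)^{2} = \left(-15 + \frac{1}{3} \cdot \frac{1}{42} \cdot 7\right)^{2} = \left(-15 + \frac{1}{18}\right)^{2} = \left(- \frac{269}{18}\right)^{2} = \frac{72361}{324}$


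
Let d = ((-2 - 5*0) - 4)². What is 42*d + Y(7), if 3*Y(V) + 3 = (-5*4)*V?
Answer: 4393/3 ≈ 1464.3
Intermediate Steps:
d = 36 (d = ((-2 + 0) - 4)² = (-2 - 4)² = (-6)² = 36)
Y(V) = -1 - 20*V/3 (Y(V) = -1 + ((-5*4)*V)/3 = -1 + (-20*V)/3 = -1 - 20*V/3)
42*d + Y(7) = 42*36 + (-1 - 20/3*7) = 1512 + (-1 - 140/3) = 1512 - 143/3 = 4393/3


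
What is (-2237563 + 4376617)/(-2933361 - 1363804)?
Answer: -2139054/4297165 ≈ -0.49778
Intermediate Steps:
(-2237563 + 4376617)/(-2933361 - 1363804) = 2139054/(-4297165) = 2139054*(-1/4297165) = -2139054/4297165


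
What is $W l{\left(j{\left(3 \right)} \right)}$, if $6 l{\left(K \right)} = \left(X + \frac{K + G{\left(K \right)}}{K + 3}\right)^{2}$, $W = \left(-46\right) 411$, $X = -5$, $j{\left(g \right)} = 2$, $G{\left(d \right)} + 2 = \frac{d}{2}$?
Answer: $- \frac{1814976}{25} \approx -72599.0$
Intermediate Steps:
$G{\left(d \right)} = -2 + \frac{d}{2}$
$W = -18906$
$l{\left(K \right)} = \frac{\left(-5 + \frac{-2 + \frac{3 K}{2}}{3 + K}\right)^{2}}{6}$ ($l{\left(K \right)} = \frac{\left(-5 + \frac{K + \left(-2 + \frac{K}{2}\right)}{K + 3}\right)^{2}}{6} = \frac{\left(-5 + \frac{-2 + \frac{3 K}{2}}{3 + K}\right)^{2}}{6}$)
$W l{\left(j{\left(3 \right)} \right)} = - 18906 \frac{\left(34 + 7 \cdot 2\right)^{2}}{24 \left(3 + 2\right)^{2}} = - 18906 \frac{\left(34 + 14\right)^{2}}{24 \cdot 25} = - 18906 \cdot \frac{1}{24} \cdot \frac{1}{25} \cdot 48^{2} = - 18906 \cdot \frac{1}{24} \cdot \frac{1}{25} \cdot 2304 = \left(-18906\right) \frac{96}{25} = - \frac{1814976}{25}$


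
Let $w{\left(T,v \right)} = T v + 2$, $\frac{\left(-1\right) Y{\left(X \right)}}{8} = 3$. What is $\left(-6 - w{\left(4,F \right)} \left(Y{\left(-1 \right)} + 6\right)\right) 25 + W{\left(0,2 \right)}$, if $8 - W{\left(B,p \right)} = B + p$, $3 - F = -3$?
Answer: $11556$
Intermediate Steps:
$Y{\left(X \right)} = -24$ ($Y{\left(X \right)} = \left(-8\right) 3 = -24$)
$F = 6$ ($F = 3 - -3 = 3 + 3 = 6$)
$w{\left(T,v \right)} = 2 + T v$
$W{\left(B,p \right)} = 8 - B - p$ ($W{\left(B,p \right)} = 8 - \left(B + p\right) = 8 - B - p$)
$\left(-6 - w{\left(4,F \right)} \left(Y{\left(-1 \right)} + 6\right)\right) 25 + W{\left(0,2 \right)} = \left(-6 - \left(2 + 4 \cdot 6\right) \left(-24 + 6\right)\right) 25 - -6 = \left(-6 - \left(2 + 24\right) \left(-18\right)\right) 25 + \left(8 + 0 - 2\right) = \left(-6 - 26 \left(-18\right)\right) 25 + 6 = \left(-6 - -468\right) 25 + 6 = \left(-6 + 468\right) 25 + 6 = 462 \cdot 25 + 6 = 11550 + 6 = 11556$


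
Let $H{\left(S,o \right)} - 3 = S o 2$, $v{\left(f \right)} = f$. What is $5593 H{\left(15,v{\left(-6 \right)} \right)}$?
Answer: $-989961$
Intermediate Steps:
$H{\left(S,o \right)} = 3 + 2 S o$ ($H{\left(S,o \right)} = 3 + S o 2 = 3 + 2 S o$)
$5593 H{\left(15,v{\left(-6 \right)} \right)} = 5593 \left(3 + 2 \cdot 15 \left(-6\right)\right) = 5593 \left(3 - 180\right) = 5593 \left(-177\right) = -989961$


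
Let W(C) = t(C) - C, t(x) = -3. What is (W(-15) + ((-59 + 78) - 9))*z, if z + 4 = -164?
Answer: -3696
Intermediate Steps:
z = -168 (z = -4 - 164 = -168)
W(C) = -3 - C
(W(-15) + ((-59 + 78) - 9))*z = ((-3 - 1*(-15)) + ((-59 + 78) - 9))*(-168) = ((-3 + 15) + (19 - 9))*(-168) = (12 + 10)*(-168) = 22*(-168) = -3696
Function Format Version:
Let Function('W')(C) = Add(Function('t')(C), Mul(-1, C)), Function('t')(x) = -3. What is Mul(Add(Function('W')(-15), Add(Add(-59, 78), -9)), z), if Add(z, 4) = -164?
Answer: -3696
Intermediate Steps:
z = -168 (z = Add(-4, -164) = -168)
Function('W')(C) = Add(-3, Mul(-1, C))
Mul(Add(Function('W')(-15), Add(Add(-59, 78), -9)), z) = Mul(Add(Add(-3, Mul(-1, -15)), Add(Add(-59, 78), -9)), -168) = Mul(Add(Add(-3, 15), Add(19, -9)), -168) = Mul(Add(12, 10), -168) = Mul(22, -168) = -3696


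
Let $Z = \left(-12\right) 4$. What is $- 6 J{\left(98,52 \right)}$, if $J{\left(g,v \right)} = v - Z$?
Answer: $-600$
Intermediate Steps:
$Z = -48$
$J{\left(g,v \right)} = 48 + v$ ($J{\left(g,v \right)} = v - -48 = v + 48 = 48 + v$)
$- 6 J{\left(98,52 \right)} = - 6 \left(48 + 52\right) = \left(-6\right) 100 = -600$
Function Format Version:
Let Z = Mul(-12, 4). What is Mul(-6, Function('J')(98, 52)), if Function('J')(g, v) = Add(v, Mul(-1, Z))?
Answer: -600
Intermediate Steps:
Z = -48
Function('J')(g, v) = Add(48, v) (Function('J')(g, v) = Add(v, Mul(-1, -48)) = Add(v, 48) = Add(48, v))
Mul(-6, Function('J')(98, 52)) = Mul(-6, Add(48, 52)) = Mul(-6, 100) = -600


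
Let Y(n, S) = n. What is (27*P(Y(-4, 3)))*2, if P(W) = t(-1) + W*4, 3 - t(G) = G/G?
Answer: -756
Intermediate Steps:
t(G) = 2 (t(G) = 3 - G/G = 3 - 1*1 = 3 - 1 = 2)
P(W) = 2 + 4*W (P(W) = 2 + W*4 = 2 + 4*W)
(27*P(Y(-4, 3)))*2 = (27*(2 + 4*(-4)))*2 = (27*(2 - 16))*2 = (27*(-14))*2 = -378*2 = -756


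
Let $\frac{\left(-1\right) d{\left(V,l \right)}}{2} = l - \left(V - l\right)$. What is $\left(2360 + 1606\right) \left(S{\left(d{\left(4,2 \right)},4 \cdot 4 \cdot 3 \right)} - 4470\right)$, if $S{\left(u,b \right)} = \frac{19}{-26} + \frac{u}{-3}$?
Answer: $- \frac{230501937}{13} \approx -1.7731 \cdot 10^{7}$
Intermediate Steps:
$d{\left(V,l \right)} = - 4 l + 2 V$ ($d{\left(V,l \right)} = - 2 \left(l - \left(V - l\right)\right) = - 2 \left(- V + 2 l\right) = - 4 l + 2 V$)
$S{\left(u,b \right)} = - \frac{19}{26} - \frac{u}{3}$ ($S{\left(u,b \right)} = 19 \left(- \frac{1}{26}\right) + u \left(- \frac{1}{3}\right) = - \frac{19}{26} - \frac{u}{3}$)
$\left(2360 + 1606\right) \left(S{\left(d{\left(4,2 \right)},4 \cdot 4 \cdot 3 \right)} - 4470\right) = \left(2360 + 1606\right) \left(\left(- \frac{19}{26} - \frac{\left(-4\right) 2 + 2 \cdot 4}{3}\right) - 4470\right) = 3966 \left(\left(- \frac{19}{26} - \frac{-8 + 8}{3}\right) - 4470\right) = 3966 \left(\left(- \frac{19}{26} - 0\right) - 4470\right) = 3966 \left(\left(- \frac{19}{26} + 0\right) - 4470\right) = 3966 \left(- \frac{19}{26} - 4470\right) = 3966 \left(- \frac{116239}{26}\right) = - \frac{230501937}{13}$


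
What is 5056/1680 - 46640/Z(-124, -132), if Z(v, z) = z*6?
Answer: 19498/315 ≈ 61.898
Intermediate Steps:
Z(v, z) = 6*z
5056/1680 - 46640/Z(-124, -132) = 5056/1680 - 46640/(6*(-132)) = 5056*(1/1680) - 46640/(-792) = 316/105 - 46640*(-1/792) = 316/105 + 530/9 = 19498/315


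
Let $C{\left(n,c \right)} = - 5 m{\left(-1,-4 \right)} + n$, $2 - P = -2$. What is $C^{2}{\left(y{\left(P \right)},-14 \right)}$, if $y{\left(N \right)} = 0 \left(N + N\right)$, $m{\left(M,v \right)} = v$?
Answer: $400$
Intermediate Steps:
$P = 4$ ($P = 2 - -2 = 2 + 2 = 4$)
$y{\left(N \right)} = 0$ ($y{\left(N \right)} = 0 \cdot 2 N = 0$)
$C{\left(n,c \right)} = 20 + n$ ($C{\left(n,c \right)} = \left(-5\right) \left(-4\right) + n = 20 + n$)
$C^{2}{\left(y{\left(P \right)},-14 \right)} = \left(20 + 0\right)^{2} = 20^{2} = 400$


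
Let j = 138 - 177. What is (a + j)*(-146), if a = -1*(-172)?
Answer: -19418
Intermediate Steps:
a = 172
j = -39
(a + j)*(-146) = (172 - 39)*(-146) = 133*(-146) = -19418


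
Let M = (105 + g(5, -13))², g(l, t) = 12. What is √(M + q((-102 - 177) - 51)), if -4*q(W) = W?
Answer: √55086/2 ≈ 117.35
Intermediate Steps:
q(W) = -W/4
M = 13689 (M = (105 + 12)² = 117² = 13689)
√(M + q((-102 - 177) - 51)) = √(13689 - ((-102 - 177) - 51)/4) = √(13689 - (-279 - 51)/4) = √(13689 - ¼*(-330)) = √(13689 + 165/2) = √(27543/2) = √55086/2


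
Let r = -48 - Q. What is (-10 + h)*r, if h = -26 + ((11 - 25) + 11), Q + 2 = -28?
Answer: 702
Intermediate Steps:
Q = -30 (Q = -2 - 28 = -30)
h = -29 (h = -26 + (-14 + 11) = -26 - 3 = -29)
r = -18 (r = -48 - 1*(-30) = -48 + 30 = -18)
(-10 + h)*r = (-10 - 29)*(-18) = -39*(-18) = 702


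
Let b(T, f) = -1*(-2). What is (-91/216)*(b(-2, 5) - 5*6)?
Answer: 637/54 ≈ 11.796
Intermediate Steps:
b(T, f) = 2
(-91/216)*(b(-2, 5) - 5*6) = (-91/216)*(2 - 5*6) = ((1/216)*(-91))*(2 - 30) = -91/216*(-28) = 637/54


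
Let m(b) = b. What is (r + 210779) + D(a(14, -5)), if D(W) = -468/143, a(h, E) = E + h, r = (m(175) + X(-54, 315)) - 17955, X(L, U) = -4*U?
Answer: 2109093/11 ≈ 1.9174e+5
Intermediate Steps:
r = -19040 (r = (175 - 4*315) - 17955 = (175 - 1260) - 17955 = -1085 - 17955 = -19040)
D(W) = -36/11 (D(W) = -468*1/143 = -36/11)
(r + 210779) + D(a(14, -5)) = (-19040 + 210779) - 36/11 = 191739 - 36/11 = 2109093/11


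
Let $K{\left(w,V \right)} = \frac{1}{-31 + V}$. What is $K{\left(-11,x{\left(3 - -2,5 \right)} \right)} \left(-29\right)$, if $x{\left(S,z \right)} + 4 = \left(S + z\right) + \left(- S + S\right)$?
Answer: $\frac{29}{25} \approx 1.16$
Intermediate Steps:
$x{\left(S,z \right)} = -4 + S + z$ ($x{\left(S,z \right)} = -4 + \left(\left(S + z\right) + \left(- S + S\right)\right) = -4 + \left(\left(S + z\right) + 0\right) = -4 + \left(S + z\right) = -4 + S + z$)
$K{\left(-11,x{\left(3 - -2,5 \right)} \right)} \left(-29\right) = \frac{1}{-31 + \left(-4 + \left(3 - -2\right) + 5\right)} \left(-29\right) = \frac{1}{-31 + \left(-4 + \left(3 + 2\right) + 5\right)} \left(-29\right) = \frac{1}{-31 + \left(-4 + 5 + 5\right)} \left(-29\right) = \frac{1}{-31 + 6} \left(-29\right) = \frac{1}{-25} \left(-29\right) = \left(- \frac{1}{25}\right) \left(-29\right) = \frac{29}{25}$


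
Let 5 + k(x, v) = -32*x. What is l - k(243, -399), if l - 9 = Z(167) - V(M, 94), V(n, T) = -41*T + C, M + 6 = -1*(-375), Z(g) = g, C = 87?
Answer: 11724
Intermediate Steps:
M = 369 (M = -6 - 1*(-375) = -6 + 375 = 369)
V(n, T) = 87 - 41*T (V(n, T) = -41*T + 87 = 87 - 41*T)
l = 3943 (l = 9 + (167 - (87 - 41*94)) = 9 + (167 - (87 - 3854)) = 9 + (167 - 1*(-3767)) = 9 + (167 + 3767) = 9 + 3934 = 3943)
k(x, v) = -5 - 32*x
l - k(243, -399) = 3943 - (-5 - 32*243) = 3943 - (-5 - 7776) = 3943 - 1*(-7781) = 3943 + 7781 = 11724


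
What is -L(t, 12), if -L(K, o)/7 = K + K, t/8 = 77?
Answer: 8624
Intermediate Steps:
t = 616 (t = 8*77 = 616)
L(K, o) = -14*K (L(K, o) = -7*(K + K) = -14*K)
-L(t, 12) = -(-14)*616 = -1*(-8624) = 8624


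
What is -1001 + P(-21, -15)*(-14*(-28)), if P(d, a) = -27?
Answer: -11585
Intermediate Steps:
-1001 + P(-21, -15)*(-14*(-28)) = -1001 - (-378)*(-28) = -1001 - 27*392 = -1001 - 10584 = -11585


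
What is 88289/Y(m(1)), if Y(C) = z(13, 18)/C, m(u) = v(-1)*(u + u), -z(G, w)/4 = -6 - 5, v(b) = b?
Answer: -88289/22 ≈ -4013.1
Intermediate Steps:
z(G, w) = 44 (z(G, w) = -4*(-6 - 5) = -4*(-11) = 44)
m(u) = -2*u (m(u) = -(u + u) = -2*u)
Y(C) = 44/C
88289/Y(m(1)) = 88289/((44/((-2*1)))) = 88289/((44/(-2))) = 88289/((44*(-1/2))) = 88289/(-22) = 88289*(-1/22) = -88289/22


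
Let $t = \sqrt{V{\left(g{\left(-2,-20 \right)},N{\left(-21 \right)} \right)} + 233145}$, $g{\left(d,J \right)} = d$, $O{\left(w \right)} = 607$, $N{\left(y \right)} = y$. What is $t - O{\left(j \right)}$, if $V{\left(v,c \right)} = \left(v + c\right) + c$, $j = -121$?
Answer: $-607 + \sqrt{233101} \approx -124.19$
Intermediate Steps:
$V{\left(v,c \right)} = v + 2 c$ ($V{\left(v,c \right)} = \left(c + v\right) + c = v + 2 c$)
$t = \sqrt{233101}$ ($t = \sqrt{\left(-2 + 2 \left(-21\right)\right) + 233145} = \sqrt{\left(-2 - 42\right) + 233145} = \sqrt{-44 + 233145} = \sqrt{233101} \approx 482.81$)
$t - O{\left(j \right)} = \sqrt{233101} - 607 = -607 + \sqrt{233101}$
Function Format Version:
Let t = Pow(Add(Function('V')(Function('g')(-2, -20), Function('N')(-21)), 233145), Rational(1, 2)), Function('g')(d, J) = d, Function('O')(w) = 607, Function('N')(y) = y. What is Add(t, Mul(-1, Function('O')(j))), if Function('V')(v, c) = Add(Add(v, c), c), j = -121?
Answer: Add(-607, Pow(233101, Rational(1, 2))) ≈ -124.19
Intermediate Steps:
Function('V')(v, c) = Add(v, Mul(2, c)) (Function('V')(v, c) = Add(Add(c, v), c) = Add(v, Mul(2, c)))
t = Pow(233101, Rational(1, 2)) (t = Pow(Add(Add(-2, Mul(2, -21)), 233145), Rational(1, 2)) = Pow(Add(Add(-2, -42), 233145), Rational(1, 2)) = Pow(Add(-44, 233145), Rational(1, 2)) = Pow(233101, Rational(1, 2)) ≈ 482.81)
Add(t, Mul(-1, Function('O')(j))) = Add(Pow(233101, Rational(1, 2)), Mul(-1, 607)) = Add(Pow(233101, Rational(1, 2)), -607) = Add(-607, Pow(233101, Rational(1, 2)))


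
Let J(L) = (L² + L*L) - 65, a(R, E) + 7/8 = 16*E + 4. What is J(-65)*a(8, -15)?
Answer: -15889575/8 ≈ -1.9862e+6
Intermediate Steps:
a(R, E) = 25/8 + 16*E (a(R, E) = -7/8 + (16*E + 4) = -7/8 + (4 + 16*E) = 25/8 + 16*E)
J(L) = -65 + 2*L² (J(L) = (L² + L²) - 65 = 2*L² - 65 = -65 + 2*L²)
J(-65)*a(8, -15) = (-65 + 2*(-65)²)*(25/8 + 16*(-15)) = (-65 + 2*4225)*(25/8 - 240) = (-65 + 8450)*(-1895/8) = 8385*(-1895/8) = -15889575/8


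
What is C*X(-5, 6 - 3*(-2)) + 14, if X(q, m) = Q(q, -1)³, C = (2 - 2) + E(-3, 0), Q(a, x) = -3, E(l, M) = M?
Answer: 14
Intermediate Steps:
C = 0 (C = (2 - 2) + 0 = 0 + 0 = 0)
X(q, m) = -27 (X(q, m) = (-3)³ = -27)
C*X(-5, 6 - 3*(-2)) + 14 = 0*(-27) + 14 = 0 + 14 = 14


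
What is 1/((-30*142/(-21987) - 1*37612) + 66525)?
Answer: 7329/211904797 ≈ 3.4586e-5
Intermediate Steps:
1/((-30*142/(-21987) - 1*37612) + 66525) = 1/((-4260*(-1/21987) - 37612) + 66525) = 1/((1420/7329 - 37612) + 66525) = 1/(-275656928/7329 + 66525) = 1/(211904797/7329) = 7329/211904797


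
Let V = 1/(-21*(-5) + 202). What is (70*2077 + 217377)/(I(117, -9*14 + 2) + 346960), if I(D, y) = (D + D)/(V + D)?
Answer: 6515295320/6231437519 ≈ 1.0456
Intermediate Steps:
V = 1/307 (V = 1/(105 + 202) = 1/307 ≈ 0.0032573)
I(D, y) = 2*D/(1/307 + D) (I(D, y) = (D + D)/(1/307 + D) = (2*D)/(1/307 + D) = 2*D/(1/307 + D))
(70*2077 + 217377)/(I(117, -9*14 + 2) + 346960) = (70*2077 + 217377)/(614*117/(1 + 307*117) + 346960) = (145390 + 217377)/(614*117/(1 + 35919) + 346960) = 362767/(614*117/35920 + 346960) = 362767/(614*117*(1/35920) + 346960) = 362767/(35919/17960 + 346960) = 362767/(6231437519/17960) = 362767*(17960/6231437519) = 6515295320/6231437519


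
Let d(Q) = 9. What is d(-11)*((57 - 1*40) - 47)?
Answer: -270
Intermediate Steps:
d(-11)*((57 - 1*40) - 47) = 9*((57 - 1*40) - 47) = 9*((57 - 40) - 47) = 9*(17 - 47) = 9*(-30) = -270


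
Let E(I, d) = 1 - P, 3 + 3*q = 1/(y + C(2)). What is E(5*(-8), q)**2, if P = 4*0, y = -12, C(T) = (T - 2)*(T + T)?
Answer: 1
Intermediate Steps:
C(T) = 2*T*(-2 + T) (C(T) = (-2 + T)*(2*T) = 2*T*(-2 + T))
P = 0
q = -37/36 (q = -1 + 1/(3*(-12 + 2*2*(-2 + 2))) = -1 + 1/(3*(-12 + 2*2*0)) = -1 + 1/(3*(-12 + 0)) = -1 + (1/3)/(-12) = -1 + (1/3)*(-1/12) = -1 - 1/36 = -37/36 ≈ -1.0278)
E(I, d) = 1 (E(I, d) = 1 - 1*0 = 1 + 0 = 1)
E(5*(-8), q)**2 = 1**2 = 1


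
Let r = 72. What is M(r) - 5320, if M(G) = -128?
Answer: -5448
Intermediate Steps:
M(r) - 5320 = -128 - 5320 = -5448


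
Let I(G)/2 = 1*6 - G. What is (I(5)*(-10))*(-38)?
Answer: 760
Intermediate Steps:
I(G) = 12 - 2*G (I(G) = 2*(1*6 - G) = 2*(6 - G) = 12 - 2*G)
(I(5)*(-10))*(-38) = ((12 - 2*5)*(-10))*(-38) = ((12 - 10)*(-10))*(-38) = (2*(-10))*(-38) = -20*(-38) = 760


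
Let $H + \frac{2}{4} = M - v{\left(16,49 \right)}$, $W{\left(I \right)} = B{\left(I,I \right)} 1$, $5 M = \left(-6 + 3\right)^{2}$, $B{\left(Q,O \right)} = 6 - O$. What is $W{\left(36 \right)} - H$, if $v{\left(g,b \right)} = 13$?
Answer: $- \frac{183}{10} \approx -18.3$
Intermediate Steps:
$M = \frac{9}{5}$ ($M = \frac{\left(-6 + 3\right)^{2}}{5} = \frac{\left(-3\right)^{2}}{5} = \frac{1}{5} \cdot 9 = \frac{9}{5} \approx 1.8$)
$W{\left(I \right)} = 6 - I$ ($W{\left(I \right)} = \left(6 - I\right) 1 = 6 - I$)
$H = - \frac{117}{10}$ ($H = - \frac{1}{2} + \left(\frac{9}{5} - 13\right) = - \frac{1}{2} - \frac{56}{5} = - \frac{117}{10} \approx -11.7$)
$W{\left(36 \right)} - H = \left(6 - 36\right) - - \frac{117}{10} = \left(6 - 36\right) + \frac{117}{10} = -30 + \frac{117}{10} = - \frac{183}{10}$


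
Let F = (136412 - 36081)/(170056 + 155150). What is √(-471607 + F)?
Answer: I*√113098922760026/15486 ≈ 686.74*I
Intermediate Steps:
F = 14333/46458 (F = 100331/325206 = 100331*(1/325206) = 14333/46458 ≈ 0.30852)
√(-471607 + F) = √(-471607 + 14333/46458) = √(-21909903673/46458) = I*√113098922760026/15486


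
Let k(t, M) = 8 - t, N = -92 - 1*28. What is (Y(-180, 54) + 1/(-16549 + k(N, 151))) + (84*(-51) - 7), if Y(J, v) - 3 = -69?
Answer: -71546298/16421 ≈ -4357.0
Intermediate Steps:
N = -120 (N = -92 - 28 = -120)
Y(J, v) = -66 (Y(J, v) = 3 - 69 = -66)
(Y(-180, 54) + 1/(-16549 + k(N, 151))) + (84*(-51) - 7) = (-66 + 1/(-16549 + (8 - 1*(-120)))) + (84*(-51) - 7) = (-66 + 1/(-16549 + (8 + 120))) + (-4284 - 7) = (-66 + 1/(-16549 + 128)) - 4291 = (-66 + 1/(-16421)) - 4291 = (-66 - 1/16421) - 4291 = -1083787/16421 - 4291 = -71546298/16421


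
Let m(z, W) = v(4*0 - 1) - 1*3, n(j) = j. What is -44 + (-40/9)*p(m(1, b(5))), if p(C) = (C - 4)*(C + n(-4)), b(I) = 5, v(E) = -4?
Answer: -5236/9 ≈ -581.78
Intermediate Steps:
m(z, W) = -7 (m(z, W) = -4 - 1*3 = -4 - 3 = -7)
p(C) = (-4 + C)² (p(C) = (C - 4)*(C - 4) = (-4 + C)*(-4 + C) = (-4 + C)²)
-44 + (-40/9)*p(m(1, b(5))) = -44 + (-40/9)*(16 + (-7)² - 8*(-7)) = -44 + (-40*⅑)*(16 + 49 + 56) = -44 - 40/9*121 = -44 - 4840/9 = -5236/9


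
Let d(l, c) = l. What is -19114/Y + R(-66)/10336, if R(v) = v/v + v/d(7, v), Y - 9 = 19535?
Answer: -24715879/25250848 ≈ -0.97881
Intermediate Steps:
Y = 19544 (Y = 9 + 19535 = 19544)
R(v) = 1 + v/7 (R(v) = v/v + v/7 = 1 + v*(⅐) = 1 + v/7)
-19114/Y + R(-66)/10336 = -19114/19544 + (1 + (⅐)*(-66))/10336 = -19114*1/19544 + (1 - 66/7)*(1/10336) = -9557/9772 - 59/7*1/10336 = -9557/9772 - 59/72352 = -24715879/25250848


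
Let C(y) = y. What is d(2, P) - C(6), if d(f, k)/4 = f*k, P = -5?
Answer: -46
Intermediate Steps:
d(f, k) = 4*f*k (d(f, k) = 4*(f*k) = 4*f*k)
d(2, P) - C(6) = 4*2*(-5) - 1*6 = -40 - 6 = -46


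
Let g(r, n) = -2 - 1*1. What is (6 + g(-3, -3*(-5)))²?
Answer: 9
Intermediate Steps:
g(r, n) = -3 (g(r, n) = -2 - 1 = -3)
(6 + g(-3, -3*(-5)))² = (6 - 3)² = 3² = 9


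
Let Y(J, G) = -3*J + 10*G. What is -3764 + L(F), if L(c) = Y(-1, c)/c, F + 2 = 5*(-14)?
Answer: -90097/24 ≈ -3754.0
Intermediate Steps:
F = -72 (F = -2 + 5*(-14) = -2 - 70 = -72)
L(c) = (3 + 10*c)/c (L(c) = (-3*(-1) + 10*c)/c = (3 + 10*c)/c)
-3764 + L(F) = -3764 + (10 + 3/(-72)) = -3764 + (10 + 3*(-1/72)) = -3764 + (10 - 1/24) = -3764 + 239/24 = -90097/24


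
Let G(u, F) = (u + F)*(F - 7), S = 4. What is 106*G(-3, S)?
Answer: -318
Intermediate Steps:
G(u, F) = (-7 + F)*(F + u) (G(u, F) = (F + u)*(-7 + F) = (-7 + F)*(F + u))
106*G(-3, S) = 106*(4² - 7*4 - 7*(-3) + 4*(-3)) = 106*(16 - 28 + 21 - 12) = 106*(-3) = -318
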